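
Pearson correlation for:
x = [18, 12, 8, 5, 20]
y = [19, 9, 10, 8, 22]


n=5, Σx=63, Σy=68, Σxy=1010, Σx²=957, Σy²=1090
r = (5×1010 - 63×68)/√((5×957 - 63²)(5×1090 - 68²))
= 766/√(816×826) = 766/√674016 ≈ 766/820.9848 ≈ 0.9330

r ≈ 0.9330


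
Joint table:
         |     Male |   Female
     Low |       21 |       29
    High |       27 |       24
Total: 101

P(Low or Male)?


P(Low∨Male) = P(Low) + P(Male) - P(Low∧Male)
= (50 + 48 - 21)/101 = 77/101

P = 77/101 ≈ 76.24%


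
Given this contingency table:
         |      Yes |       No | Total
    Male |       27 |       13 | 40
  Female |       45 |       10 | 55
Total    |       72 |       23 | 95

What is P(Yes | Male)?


P(Yes | Male) = 27/(27+13) = 27/40

P(Yes|Male) = 27/40 ≈ 67.50%


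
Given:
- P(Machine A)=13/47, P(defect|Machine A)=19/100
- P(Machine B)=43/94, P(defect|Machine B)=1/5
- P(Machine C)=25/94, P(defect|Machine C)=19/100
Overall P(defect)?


P(B) = Σ P(B|Aᵢ)×P(Aᵢ)
  19/100×13/47 = 247/4700
  1/5×43/94 = 43/470
  19/100×25/94 = 19/376
Sum = 1829/9400

P(defect) = 1829/9400 ≈ 19.46%


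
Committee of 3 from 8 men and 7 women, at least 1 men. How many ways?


Count by #men:
  1M,2W: C(8,1)×C(7,2)=168
  2M,1W: C(8,2)×C(7,1)=196
  3M,0W: C(8,3)×C(7,0)=56
Total = 420

420


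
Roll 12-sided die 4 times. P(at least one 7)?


P(no 7)^4 = (11/12)^4 = 14641/20736
P(≥1) = 1 - 14641/20736 = 6095/20736

P = 6095/20736 ≈ 29.39%


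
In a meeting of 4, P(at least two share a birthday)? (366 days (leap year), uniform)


P(all different) = Π(366-i)/366 for i=0..3
= 0.983689
P(match) = 1 - 0.983689 = 0.016311

P ≈ 0.0163 ≈ 1.63%


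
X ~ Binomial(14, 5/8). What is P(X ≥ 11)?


P(X ≥ 11) = Σ P(X=i) for i=11..14
P(X=11) = 119970703125/1099511627776
P(X=12) = 199951171875/4398046511104
P(X=13) = 25634765625/2199023255552
P(X=14) = 6103515625/4398046511104
Sum = 368603515625/2199023255552

P(X ≥ 11) = 368603515625/2199023255552 ≈ 16.76%


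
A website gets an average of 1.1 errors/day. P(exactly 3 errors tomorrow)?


Poisson(λ=1.1): P(X=3) = e^(-λ)×λ^k/k!
= e^(-1.1) × 1.1^3 / 3!
≈ 0.3328710837 × 1.331 / 6 ≈ 0.073842

P(X=3) ≈ 0.073842 ≈ 7.38%


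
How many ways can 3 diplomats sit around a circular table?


Circular arrangements of 3 distinct objects: fix one position to break rotational symmetry.
(n-1)! = 2! = 2

2


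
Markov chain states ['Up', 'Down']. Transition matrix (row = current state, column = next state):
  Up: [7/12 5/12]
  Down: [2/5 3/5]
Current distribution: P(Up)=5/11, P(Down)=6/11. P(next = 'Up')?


P(next=Up) = Σᵢ P(now=i)×P(i→Up)
= 5/11×7/12 + 6/11×2/5
= 35/132 + 12/55 = 29/60

P = 29/60 ≈ 0.4833


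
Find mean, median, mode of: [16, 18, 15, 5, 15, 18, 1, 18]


Sorted: [1, 5, 15, 15, 16, 18, 18, 18]
Mean = 106/8 = 53/4
Median = 31/2
Freq: {16: 1, 18: 3, 15: 2, 5: 1, 1: 1}
Mode: [18]

Mean=53/4, Median=31/2, Mode=18


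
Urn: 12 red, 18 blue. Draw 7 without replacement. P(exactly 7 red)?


Hypergeometric: C(12,7)×C(18,0)/C(30,7)
= 792×1/2035800 = 11/28275

P(X=7) = 11/28275 ≈ 0.04%


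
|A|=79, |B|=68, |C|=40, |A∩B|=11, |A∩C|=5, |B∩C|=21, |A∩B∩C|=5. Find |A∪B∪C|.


|A∪B∪C| = 79+68+40-11-5-21+5 = 155

|A∪B∪C| = 155


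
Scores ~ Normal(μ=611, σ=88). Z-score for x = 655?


z = (x - μ)/σ = (655 - 611)/88 = 0.5

z = 0.5


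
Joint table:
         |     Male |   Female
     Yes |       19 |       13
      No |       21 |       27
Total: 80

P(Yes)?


P(Yes) = (19+13)/80 = 32/80 = 2/5

P(Yes) = 2/5 ≈ 40.00%


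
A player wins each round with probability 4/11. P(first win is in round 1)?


Geometric: P(X=1) = (1-p)^(k-1)×p = (7/11)^0×4/11 = 4/11

P(X=1) = 4/11 ≈ 36.36%


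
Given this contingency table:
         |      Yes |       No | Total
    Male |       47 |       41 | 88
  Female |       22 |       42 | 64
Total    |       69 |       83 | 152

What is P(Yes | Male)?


P(Yes | Male) = 47/(47+41) = 47/88

P(Yes|Male) = 47/88 ≈ 53.41%


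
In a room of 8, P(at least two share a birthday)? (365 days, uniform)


P(all different) = Π(365-i)/365 for i=0..7
= 0.925665
P(match) = 1 - 0.925665 = 0.074335

P ≈ 0.0743 ≈ 7.43%


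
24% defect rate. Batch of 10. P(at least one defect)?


P(all good) = (19/25)^10 = 6131066257801/95367431640625
P(≥1 defect) = 89236365382824/95367431640625

P = 89236365382824/95367431640625 ≈ 93.57%


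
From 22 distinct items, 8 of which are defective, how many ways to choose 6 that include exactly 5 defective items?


Choose 5 of the 8 defective items and 1 of the other 14 items:
C(8,5)×C(14,1) = 56×14 = 784

784


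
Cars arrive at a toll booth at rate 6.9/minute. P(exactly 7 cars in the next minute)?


Poisson(λ=6.9): P(X=7) = e^(-λ)×λ^k/k!
= e^(-6.9) × 6.9^7 / 7!
≈ 0.001007785429 × 744635.325259 / 5040 ≈ 0.148895

P(X=7) ≈ 0.148895 ≈ 14.89%


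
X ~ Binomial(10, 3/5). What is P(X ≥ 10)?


P(X ≥ 10) = Σ P(X=i) for i=10..10
P(X=10) = 59049/9765625
Sum = 59049/9765625

P(X ≥ 10) = 59049/9765625 ≈ 0.60%


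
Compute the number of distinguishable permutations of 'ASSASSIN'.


Letters: 8, freq: {'A': 2, 'S': 4, 'I': 1, 'N': 1}
8!/(2!×4!×1!×1!) = 40320/48 = 840

840


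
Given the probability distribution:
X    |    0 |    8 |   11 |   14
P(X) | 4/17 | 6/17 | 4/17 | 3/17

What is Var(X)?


E[X] = 134/17
E[X²] = 1456/17
Var(X) = E[X²] - (E[X])² = 1456/17 - 17956/289 = 6796/289

Var(X) = 6796/289 ≈ 23.5156


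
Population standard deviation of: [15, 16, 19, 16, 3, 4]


Mean = 73/6
  (15-73/6)²=289/36
  (16-73/6)²=529/36
  (19-73/6)²=1681/36
  (16-73/6)²=529/36
  (3-73/6)²=3025/36
  (4-73/6)²=2401/36
Σ(x-μ)² = 1409/6
σ² = (1409/6)/6 = 1409/36

σ = √(1409/36) ≈ 6.2561


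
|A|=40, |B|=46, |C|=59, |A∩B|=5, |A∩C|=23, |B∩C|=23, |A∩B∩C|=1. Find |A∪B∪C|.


|A∪B∪C| = 40+46+59-5-23-23+1 = 95

|A∪B∪C| = 95


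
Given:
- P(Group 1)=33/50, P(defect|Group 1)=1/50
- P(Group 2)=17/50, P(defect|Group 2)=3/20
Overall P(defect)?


P(B) = Σ P(B|Aᵢ)×P(Aᵢ)
  1/50×33/50 = 33/2500
  3/20×17/50 = 51/1000
Sum = 321/5000

P(defect) = 321/5000 ≈ 6.42%


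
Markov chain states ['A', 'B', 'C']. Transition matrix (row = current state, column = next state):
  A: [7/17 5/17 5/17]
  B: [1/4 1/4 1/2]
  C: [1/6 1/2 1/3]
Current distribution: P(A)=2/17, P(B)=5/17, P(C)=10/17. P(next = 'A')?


P(next=A) = Σᵢ P(now=i)×P(i→A)
= 2/17×7/17 + 5/17×1/4 + 10/17×1/6
= 14/289 + 5/68 + 5/51 = 763/3468

P = 763/3468 ≈ 0.2200


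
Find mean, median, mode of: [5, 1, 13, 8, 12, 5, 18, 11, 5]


Sorted: [1, 5, 5, 5, 8, 11, 12, 13, 18]
Mean = 78/9 = 26/3
Median = 8
Freq: {5: 3, 1: 1, 13: 1, 8: 1, 12: 1, 18: 1, 11: 1}
Mode: [5]

Mean=26/3, Median=8, Mode=5


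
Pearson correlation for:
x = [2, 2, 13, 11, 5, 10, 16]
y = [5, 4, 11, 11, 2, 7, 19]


n=7, Σx=59, Σy=59, Σxy=666, Σx²=679, Σy²=697
r = (7×666 - 59×59)/√((7×679 - 59²)(7×697 - 59²))
= 1181/√(1272×1398) = 1181/√1778256 ≈ 1181/1333.5127 ≈ 0.8856

r ≈ 0.8856


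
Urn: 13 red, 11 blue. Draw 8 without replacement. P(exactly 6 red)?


Hypergeometric: C(13,6)×C(11,2)/C(24,8)
= 1716×55/735471 = 2860/22287

P(X=6) = 2860/22287 ≈ 12.83%


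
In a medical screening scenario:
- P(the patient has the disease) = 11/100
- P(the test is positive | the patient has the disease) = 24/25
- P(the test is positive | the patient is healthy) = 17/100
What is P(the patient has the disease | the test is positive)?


Using Bayes' theorem:
P(A|B) = P(B|A)·P(A) / P(B)

P(the test is positive) = 24/25 × 11/100 + 17/100 × 89/100
= 66/625 + 1513/10000 = 2569/10000

P(the patient has the disease|the test is positive) = (66/625) / (2569/10000) = 1056/2569

P(the patient has the disease|the test is positive) = 1056/2569 ≈ 41.11%


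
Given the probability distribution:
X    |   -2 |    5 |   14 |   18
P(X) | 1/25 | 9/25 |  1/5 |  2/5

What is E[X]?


E[X] = Σ x·P(X=x)
= (-2)×(1/25) + (5)×(9/25) + (14)×(1/5) + (18)×(2/5)
= 293/25

E[X] = 293/25


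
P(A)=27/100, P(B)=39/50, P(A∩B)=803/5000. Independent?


P(A)×P(B) = 1053/5000
P(A∩B) = 803/5000
Not equal → NOT independent

No, not independent


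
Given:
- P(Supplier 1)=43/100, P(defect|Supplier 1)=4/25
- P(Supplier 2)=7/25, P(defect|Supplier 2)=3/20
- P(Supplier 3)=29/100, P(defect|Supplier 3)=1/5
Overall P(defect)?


P(B) = Σ P(B|Aᵢ)×P(Aᵢ)
  4/25×43/100 = 43/625
  3/20×7/25 = 21/500
  1/5×29/100 = 29/500
Sum = 211/1250

P(defect) = 211/1250 ≈ 16.88%


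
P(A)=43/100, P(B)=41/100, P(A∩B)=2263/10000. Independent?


P(A)×P(B) = 1763/10000
P(A∩B) = 2263/10000
Not equal → NOT independent

No, not independent


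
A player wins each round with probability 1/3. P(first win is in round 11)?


Geometric: P(X=11) = (1-p)^(k-1)×p = (2/3)^10×1/3 = 1024/177147

P(X=11) = 1024/177147 ≈ 0.58%


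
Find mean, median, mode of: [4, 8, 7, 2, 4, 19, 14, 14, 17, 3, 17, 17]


Sorted: [2, 3, 4, 4, 7, 8, 14, 14, 17, 17, 17, 19]
Mean = 126/12 = 21/2
Median = 11
Freq: {4: 2, 8: 1, 7: 1, 2: 1, 19: 1, 14: 2, 17: 3, 3: 1}
Mode: [17]

Mean=21/2, Median=11, Mode=17


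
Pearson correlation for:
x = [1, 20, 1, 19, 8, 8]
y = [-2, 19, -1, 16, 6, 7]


n=6, Σx=57, Σy=45, Σxy=785, Σx²=891, Σy²=707
r = (6×785 - 57×45)/√((6×891 - 57²)(6×707 - 45²))
= 2145/√(2097×2217) = 2145/√4649049 ≈ 2145/2156.1653 ≈ 0.9948

r ≈ 0.9948


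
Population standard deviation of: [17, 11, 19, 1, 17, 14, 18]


Mean = 97/7
  (17-97/7)²=484/49
  (11-97/7)²=400/49
  (19-97/7)²=1296/49
  (1-97/7)²=8100/49
  (17-97/7)²=484/49
  (14-97/7)²=1/49
  (18-97/7)²=841/49
Σ(x-μ)² = 1658/7
σ² = (1658/7)/7 = 1658/49

σ = √(1658/49) ≈ 5.8169


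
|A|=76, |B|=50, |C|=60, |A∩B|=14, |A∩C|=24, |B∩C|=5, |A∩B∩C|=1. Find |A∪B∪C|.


|A∪B∪C| = 76+50+60-14-24-5+1 = 144

|A∪B∪C| = 144


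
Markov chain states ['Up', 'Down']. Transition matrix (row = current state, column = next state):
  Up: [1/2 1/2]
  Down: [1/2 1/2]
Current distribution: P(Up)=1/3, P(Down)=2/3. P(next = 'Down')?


P(next=Down) = Σᵢ P(now=i)×P(i→Down)
= 1/3×1/2 + 2/3×1/2
= 1/6 + 1/3 = 1/2

P = 1/2 ≈ 0.5000


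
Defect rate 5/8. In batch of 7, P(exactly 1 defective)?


Binomial: P(X=1) = C(7,1)×p^1×(1-p)^6
= 7 × 5/8 × 729/262144 = 25515/2097152

P(X=1) = 25515/2097152 ≈ 1.22%


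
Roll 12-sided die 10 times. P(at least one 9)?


P(no 9)^10 = (11/12)^10 = 25937424601/61917364224
P(≥1) = 1 - 25937424601/61917364224 = 35979939623/61917364224

P = 35979939623/61917364224 ≈ 58.11%


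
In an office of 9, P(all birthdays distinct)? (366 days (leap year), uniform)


P(all different) = Π(366-i)/366 for i=0..8
= (366/366)×(365/366)×...×(358/366)
= 0.905624

P ≈ 0.9056 ≈ 90.56%


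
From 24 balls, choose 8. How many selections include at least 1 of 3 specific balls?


Complement: C(24,8) - C(21,8) = 735471 - 203490 = 531981

531981


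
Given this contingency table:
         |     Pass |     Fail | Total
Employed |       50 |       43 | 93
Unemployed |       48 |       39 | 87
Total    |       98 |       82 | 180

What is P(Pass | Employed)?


P(Pass | Employed) = 50/(50+43) = 50/93

P(Pass|Employed) = 50/93 ≈ 53.76%


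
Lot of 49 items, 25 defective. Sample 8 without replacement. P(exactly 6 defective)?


Hypergeometric: C(25,6)×C(24,2)/C(49,8)
= 177100×276/450978066 = 4600/42441

P(X=6) = 4600/42441 ≈ 10.84%


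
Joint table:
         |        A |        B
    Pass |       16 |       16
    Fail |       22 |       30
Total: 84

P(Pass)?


P(Pass) = (16+16)/84 = 32/84 = 8/21

P(Pass) = 8/21 ≈ 38.10%


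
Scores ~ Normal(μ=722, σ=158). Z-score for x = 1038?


z = (x - μ)/σ = (1038 - 722)/158 = 2.0

z = 2.0


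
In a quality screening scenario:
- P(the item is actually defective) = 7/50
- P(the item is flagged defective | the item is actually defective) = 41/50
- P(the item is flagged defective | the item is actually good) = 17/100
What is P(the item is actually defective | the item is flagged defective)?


Using Bayes' theorem:
P(A|B) = P(B|A)·P(A) / P(B)

P(the item is flagged defective) = 41/50 × 7/50 + 17/100 × 43/50
= 287/2500 + 731/5000 = 261/1000

P(the item is actually defective|the item is flagged defective) = (287/2500) / (261/1000) = 574/1305

P(the item is actually defective|the item is flagged defective) = 574/1305 ≈ 43.98%


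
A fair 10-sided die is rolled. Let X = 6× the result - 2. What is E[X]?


E[die] = (1+10)/2 = 11/2
E[X] = 6×11/2 - 2 = 31

E[X] = 31


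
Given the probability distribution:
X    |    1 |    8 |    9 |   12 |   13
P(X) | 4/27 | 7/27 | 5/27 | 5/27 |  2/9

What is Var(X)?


E[X] = 9
E[X²] = 2591/27
Var(X) = E[X²] - (E[X])² = 2591/27 - 81 = 404/27

Var(X) = 404/27 ≈ 14.9630


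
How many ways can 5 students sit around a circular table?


Circular arrangements of 5 distinct objects: fix one position to break rotational symmetry.
(n-1)! = 4! = 24

24


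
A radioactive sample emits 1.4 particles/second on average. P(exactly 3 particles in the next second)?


Poisson(λ=1.4): P(X=3) = e^(-λ)×λ^k/k!
= e^(-1.4) × 1.4^3 / 3!
≈ 0.2465969639 × 2.744 / 6 ≈ 0.112777

P(X=3) ≈ 0.112777 ≈ 11.28%


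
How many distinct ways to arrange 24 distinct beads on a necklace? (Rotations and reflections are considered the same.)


Free circular arrangements: rotations and reflections both identified.
(n-1)!/2 = 23!/2 = 25852016738884976640000/2 = 12926008369442488320000

12926008369442488320000


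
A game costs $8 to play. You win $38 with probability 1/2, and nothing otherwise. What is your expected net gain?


E[gain] = (38-8)×1/2 + (-8)×1/2
= 15 - 4 = 11

Expected net gain = $11 ≈ $11.00


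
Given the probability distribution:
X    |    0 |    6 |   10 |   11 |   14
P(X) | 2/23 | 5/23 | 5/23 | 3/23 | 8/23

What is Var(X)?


E[X] = 225/23
E[X²] = 2611/23
Var(X) = E[X²] - (E[X])² = 2611/23 - 50625/529 = 9428/529

Var(X) = 9428/529 ≈ 17.8223


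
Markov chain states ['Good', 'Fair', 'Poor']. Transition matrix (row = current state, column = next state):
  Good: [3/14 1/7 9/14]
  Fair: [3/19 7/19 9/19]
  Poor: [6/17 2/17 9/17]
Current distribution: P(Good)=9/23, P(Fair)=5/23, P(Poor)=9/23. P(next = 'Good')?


P(next=Good) = Σᵢ P(now=i)×P(i→Good)
= 9/23×3/14 + 5/23×3/19 + 9/23×6/17
= 27/322 + 15/437 + 54/391 = 26655/104006

P = 26655/104006 ≈ 0.2563


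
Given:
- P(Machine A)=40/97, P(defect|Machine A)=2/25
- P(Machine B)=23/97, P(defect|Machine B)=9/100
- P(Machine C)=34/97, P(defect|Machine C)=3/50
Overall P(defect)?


P(B) = Σ P(B|Aᵢ)×P(Aᵢ)
  2/25×40/97 = 16/485
  9/100×23/97 = 207/9700
  3/50×34/97 = 51/2425
Sum = 731/9700

P(defect) = 731/9700 ≈ 7.54%


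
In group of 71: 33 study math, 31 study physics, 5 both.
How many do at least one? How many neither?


|A∪B| = 33+31-5 = 59
Neither = 71-59 = 12

At least one: 59; Neither: 12


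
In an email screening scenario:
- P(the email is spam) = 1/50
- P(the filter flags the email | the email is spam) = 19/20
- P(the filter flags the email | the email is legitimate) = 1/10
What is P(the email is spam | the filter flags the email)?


Using Bayes' theorem:
P(A|B) = P(B|A)·P(A) / P(B)

P(the filter flags the email) = 19/20 × 1/50 + 1/10 × 49/50
= 19/1000 + 49/500 = 117/1000

P(the email is spam|the filter flags the email) = (19/1000) / (117/1000) = 19/117

P(the email is spam|the filter flags the email) = 19/117 ≈ 16.24%


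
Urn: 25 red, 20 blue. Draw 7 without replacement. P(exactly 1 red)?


Hypergeometric: C(25,1)×C(20,6)/C(45,7)
= 25×38760/45379620 = 16150/756327

P(X=1) = 16150/756327 ≈ 2.14%


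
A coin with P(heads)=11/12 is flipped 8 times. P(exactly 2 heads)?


Binomial: P(X=2) = C(8,2)×p^2×(1-p)^6
= 28 × 121/144 × 1/2985984 = 847/107495424

P(X=2) = 847/107495424 ≈ 0.00%


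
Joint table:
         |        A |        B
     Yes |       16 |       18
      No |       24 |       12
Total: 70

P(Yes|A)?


P(Yes|A) = 16/(16+24) = 16/40 = 2/5

P = 2/5 ≈ 40.00%


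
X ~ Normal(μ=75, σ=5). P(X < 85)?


z = (85-75)/5 = 2.0
P(Z < 2.0) = 0.9772

P(X < 85) ≈ 0.9772


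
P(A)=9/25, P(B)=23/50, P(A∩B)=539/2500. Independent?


P(A)×P(B) = 207/1250
P(A∩B) = 539/2500
Not equal → NOT independent

No, not independent


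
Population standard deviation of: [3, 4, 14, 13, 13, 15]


Mean = 62/6 = 31/3
  (3-31/3)²=484/9
  (4-31/3)²=361/9
  (14-31/3)²=121/9
  (13-31/3)²=64/9
  (13-31/3)²=64/9
  (15-31/3)²=196/9
Σ(x-μ)² = 430/3
σ² = (430/3)/6 = 215/9

σ = √(215/9) ≈ 4.8876


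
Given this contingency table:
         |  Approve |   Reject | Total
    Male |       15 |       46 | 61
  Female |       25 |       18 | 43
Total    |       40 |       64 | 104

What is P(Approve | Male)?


P(Approve | Male) = 15/(15+46) = 15/61

P(Approve|Male) = 15/61 ≈ 24.59%


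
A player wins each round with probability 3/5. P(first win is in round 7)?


Geometric: P(X=7) = (1-p)^(k-1)×p = (2/5)^6×3/5 = 192/78125

P(X=7) = 192/78125 ≈ 0.25%


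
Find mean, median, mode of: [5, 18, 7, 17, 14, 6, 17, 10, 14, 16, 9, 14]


Sorted: [5, 6, 7, 9, 10, 14, 14, 14, 16, 17, 17, 18]
Mean = 147/12 = 49/4
Median = 14
Freq: {5: 1, 18: 1, 7: 1, 17: 2, 14: 3, 6: 1, 10: 1, 16: 1, 9: 1}
Mode: [14]

Mean=49/4, Median=14, Mode=14


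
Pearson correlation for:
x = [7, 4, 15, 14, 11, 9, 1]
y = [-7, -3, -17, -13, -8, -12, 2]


n=7, Σx=61, Σy=-58, Σxy=-692, Σx²=689, Σy²=728
r = (7×(-692) - 61×(-58))/√((7×689 - 61²)(7×728 - (-58)²))
= -1306/√(1102×1732) = -1306/√1908664 ≈ -1306/1381.5441 ≈ -0.9453

r ≈ -0.9453


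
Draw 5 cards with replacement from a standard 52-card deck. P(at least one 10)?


P(not a 10) = 48/52 = 12/13
P(none in 5 draws) = (12/13)^5 = 248832/371293
P(≥1 10) = 1 - 248832/371293 = 122461/371293

P = 122461/371293 ≈ 32.98%


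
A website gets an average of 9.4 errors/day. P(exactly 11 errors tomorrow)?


Poisson(λ=9.4): P(X=11) = e^(-λ)×λ^k/k!
= e^(-9.4) × 9.4^11 / 11!
≈ 8.272406556e-05 × 50629820724.9 / 39916800 ≈ 0.104926

P(X=11) ≈ 0.104926 ≈ 10.49%


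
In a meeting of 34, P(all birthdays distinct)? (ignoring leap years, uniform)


P(all different) = Π(365-i)/365 for i=0..33
= (365/365)×(364/365)×...×(332/365)
= 0.204683

P ≈ 0.2047 ≈ 20.47%


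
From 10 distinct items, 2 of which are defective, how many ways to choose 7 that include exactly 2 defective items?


Choose 2 of the 2 defective items and 5 of the other 8 items:
C(2,2)×C(8,5) = 1×56 = 56

56


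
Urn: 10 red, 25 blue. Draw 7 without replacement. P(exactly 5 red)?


Hypergeometric: C(10,5)×C(25,2)/C(35,7)
= 252×300/6724520 = 1890/168113

P(X=5) = 1890/168113 ≈ 1.12%


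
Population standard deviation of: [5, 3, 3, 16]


Mean = 27/4
  (5-27/4)²=49/16
  (3-27/4)²=225/16
  (3-27/4)²=225/16
  (16-27/4)²=1369/16
Σ(x-μ)² = 467/4
σ² = (467/4)/4 = 467/16

σ = √(467/16) ≈ 5.4025


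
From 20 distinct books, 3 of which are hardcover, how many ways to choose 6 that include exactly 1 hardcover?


Choose 1 of the 3 hardcovers and 5 of the other 17 books:
C(3,1)×C(17,5) = 3×6188 = 18564

18564


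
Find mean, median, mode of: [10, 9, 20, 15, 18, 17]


Sorted: [9, 10, 15, 17, 18, 20]
Mean = 89/6
Median = 16
Freq: {10: 1, 9: 1, 20: 1, 15: 1, 18: 1, 17: 1}
Mode: No mode

Mean=89/6, Median=16, Mode=No mode


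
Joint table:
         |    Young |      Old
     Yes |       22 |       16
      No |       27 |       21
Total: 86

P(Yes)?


P(Yes) = (22+16)/86 = 38/86 = 19/43

P(Yes) = 19/43 ≈ 44.19%


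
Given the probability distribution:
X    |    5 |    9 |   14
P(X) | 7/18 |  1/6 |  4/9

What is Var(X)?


E[X] = 29/3
E[X²] = 331/3
Var(X) = E[X²] - (E[X])² = 331/3 - 841/9 = 152/9

Var(X) = 152/9 ≈ 16.8889


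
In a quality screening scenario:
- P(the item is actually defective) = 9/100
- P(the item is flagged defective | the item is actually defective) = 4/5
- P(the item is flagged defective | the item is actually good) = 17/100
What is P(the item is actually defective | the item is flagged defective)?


Using Bayes' theorem:
P(A|B) = P(B|A)·P(A) / P(B)

P(the item is flagged defective) = 4/5 × 9/100 + 17/100 × 91/100
= 9/125 + 1547/10000 = 2267/10000

P(the item is actually defective|the item is flagged defective) = (9/125) / (2267/10000) = 720/2267

P(the item is actually defective|the item is flagged defective) = 720/2267 ≈ 31.76%


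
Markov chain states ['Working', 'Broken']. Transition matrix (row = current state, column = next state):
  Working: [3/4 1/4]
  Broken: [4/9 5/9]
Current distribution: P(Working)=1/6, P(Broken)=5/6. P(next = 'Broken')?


P(next=Broken) = Σᵢ P(now=i)×P(i→Broken)
= 1/6×1/4 + 5/6×5/9
= 1/24 + 25/54 = 109/216

P = 109/216 ≈ 0.5046


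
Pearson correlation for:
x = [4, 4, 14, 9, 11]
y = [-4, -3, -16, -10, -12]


n=5, Σx=42, Σy=-45, Σxy=-474, Σx²=430, Σy²=525
r = (5×(-474) - 42×(-45))/√((5×430 - 42²)(5×525 - (-45)²))
= -480/√(386×600) = -480/√231600 ≈ -480/481.2484 ≈ -0.9974

r ≈ -0.9974


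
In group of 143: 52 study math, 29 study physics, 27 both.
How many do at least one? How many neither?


|A∪B| = 52+29-27 = 54
Neither = 143-54 = 89

At least one: 54; Neither: 89


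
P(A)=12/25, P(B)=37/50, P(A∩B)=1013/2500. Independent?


P(A)×P(B) = 222/625
P(A∩B) = 1013/2500
Not equal → NOT independent

No, not independent


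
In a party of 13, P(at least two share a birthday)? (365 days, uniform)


P(all different) = Π(365-i)/365 for i=0..12
= 0.805590
P(match) = 1 - 0.805590 = 0.194410

P ≈ 0.1944 ≈ 19.44%


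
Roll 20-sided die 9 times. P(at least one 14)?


P(no 14)^9 = (19/20)^9 = 322687697779/512000000000
P(≥1) = 1 - 322687697779/512000000000 = 189312302221/512000000000

P = 189312302221/512000000000 ≈ 36.98%


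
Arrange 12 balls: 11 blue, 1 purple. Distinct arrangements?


12!/(11!×1!) = 12

12


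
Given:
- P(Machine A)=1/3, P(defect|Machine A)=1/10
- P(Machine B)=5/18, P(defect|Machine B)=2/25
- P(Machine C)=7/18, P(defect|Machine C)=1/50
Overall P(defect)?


P(B) = Σ P(B|Aᵢ)×P(Aᵢ)
  1/10×1/3 = 1/30
  2/25×5/18 = 1/45
  1/50×7/18 = 7/900
Sum = 19/300

P(defect) = 19/300 ≈ 6.33%


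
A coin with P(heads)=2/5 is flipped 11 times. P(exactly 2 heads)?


Binomial: P(X=2) = C(11,2)×p^2×(1-p)^9
= 55 × 4/25 × 19683/1953125 = 866052/9765625

P(X=2) = 866052/9765625 ≈ 8.87%


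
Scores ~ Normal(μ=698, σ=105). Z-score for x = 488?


z = (x - μ)/σ = (488 - 698)/105 = -2.0

z = -2.0


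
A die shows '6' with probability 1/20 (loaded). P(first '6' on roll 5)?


Geometric: P(X=5) = (1-p)^(k-1)×p = (19/20)^4×1/20 = 130321/3200000

P(X=5) = 130321/3200000 ≈ 4.07%


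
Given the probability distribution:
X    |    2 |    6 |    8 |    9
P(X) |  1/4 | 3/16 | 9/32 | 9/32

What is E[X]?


E[X] = Σ x·P(X=x)
= (2)×(1/4) + (6)×(3/16) + (8)×(9/32) + (9)×(9/32)
= 205/32

E[X] = 205/32


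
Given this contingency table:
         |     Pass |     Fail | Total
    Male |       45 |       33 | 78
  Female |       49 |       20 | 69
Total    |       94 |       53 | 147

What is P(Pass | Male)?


P(Pass | Male) = 45/(45+33) = 45/78 = 15/26

P(Pass|Male) = 15/26 ≈ 57.69%


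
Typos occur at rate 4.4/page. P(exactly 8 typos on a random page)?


Poisson(λ=4.4): P(X=8) = e^(-λ)×λ^k/k!
= e^(-4.4) × 4.4^8 / 8!
≈ 0.0122773399 × 140482.236252 / 40320 ≈ 0.042776

P(X=8) ≈ 0.042776 ≈ 4.28%


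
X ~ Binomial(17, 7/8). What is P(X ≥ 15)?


P(X ≥ 15) = Σ P(X=i) for i=15..17
P(X=15) = 80708545669031/281474976710656
P(X=16) = 564959819683217/2251799813685248
P(X=17) = 232630513987207/2251799813685248
Sum = 90203668688917/140737488355328

P(X ≥ 15) = 90203668688917/140737488355328 ≈ 64.09%


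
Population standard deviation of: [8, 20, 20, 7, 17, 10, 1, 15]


Mean = 98/8 = 49/4
  (8-49/4)²=289/16
  (20-49/4)²=961/16
  (20-49/4)²=961/16
  (7-49/4)²=441/16
  (17-49/4)²=361/16
  (10-49/4)²=81/16
  (1-49/4)²=2025/16
  (15-49/4)²=121/16
Σ(x-μ)² = 655/2
σ² = (655/2)/8 = 655/16

σ = √(655/16) ≈ 6.3982


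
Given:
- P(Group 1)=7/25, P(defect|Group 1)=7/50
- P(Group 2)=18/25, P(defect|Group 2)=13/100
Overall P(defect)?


P(B) = Σ P(B|Aᵢ)×P(Aᵢ)
  7/50×7/25 = 49/1250
  13/100×18/25 = 117/1250
Sum = 83/625

P(defect) = 83/625 ≈ 13.28%


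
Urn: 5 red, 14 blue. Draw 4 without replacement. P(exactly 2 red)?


Hypergeometric: C(5,2)×C(14,2)/C(19,4)
= 10×91/3876 = 455/1938

P(X=2) = 455/1938 ≈ 23.48%


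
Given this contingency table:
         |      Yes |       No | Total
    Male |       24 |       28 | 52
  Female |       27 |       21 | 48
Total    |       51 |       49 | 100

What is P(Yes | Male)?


P(Yes | Male) = 24/(24+28) = 24/52 = 6/13

P(Yes|Male) = 6/13 ≈ 46.15%


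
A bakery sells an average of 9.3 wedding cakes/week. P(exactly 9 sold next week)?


Poisson(λ=9.3): P(X=9) = e^(-λ)×λ^k/k!
= e^(-9.3) × 9.3^9 / 9!
≈ 9.142423148e-05 × 520411082.988 / 362880 ≈ 0.131113

P(X=9) ≈ 0.131113 ≈ 13.11%


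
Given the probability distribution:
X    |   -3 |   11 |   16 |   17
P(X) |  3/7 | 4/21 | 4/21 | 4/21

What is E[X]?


E[X] = Σ x·P(X=x)
= (-3)×(3/7) + (11)×(4/21) + (16)×(4/21) + (17)×(4/21)
= 149/21

E[X] = 149/21


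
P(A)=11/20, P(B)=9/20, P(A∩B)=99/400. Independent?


P(A)×P(B) = 99/400
P(A∩B) = 99/400
Equal ✓ → Independent

Yes, independent


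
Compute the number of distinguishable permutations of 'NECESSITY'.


Letters: 9, freq: {'N': 1, 'E': 2, 'C': 1, 'S': 2, 'I': 1, 'T': 1, 'Y': 1}
9!/(1!×2!×1!×2!×1!×1!×1!) = 362880/4 = 90720

90720


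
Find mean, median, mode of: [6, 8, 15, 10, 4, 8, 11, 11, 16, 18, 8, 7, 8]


Sorted: [4, 6, 7, 8, 8, 8, 8, 10, 11, 11, 15, 16, 18]
Mean = 130/13 = 10
Median = 8
Freq: {6: 1, 8: 4, 15: 1, 10: 1, 4: 1, 11: 2, 16: 1, 18: 1, 7: 1}
Mode: [8]

Mean=10, Median=8, Mode=8


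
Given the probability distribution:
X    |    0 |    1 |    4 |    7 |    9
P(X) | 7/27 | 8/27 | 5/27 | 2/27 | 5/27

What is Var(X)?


E[X] = 29/9
E[X²] = 197/9
Var(X) = E[X²] - (E[X])² = 197/9 - 841/81 = 932/81

Var(X) = 932/81 ≈ 11.5062


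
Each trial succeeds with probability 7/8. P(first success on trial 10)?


Geometric: P(X=10) = (1-p)^(k-1)×p = (1/8)^9×7/8 = 7/1073741824

P(X=10) = 7/1073741824 ≈ 0.00%


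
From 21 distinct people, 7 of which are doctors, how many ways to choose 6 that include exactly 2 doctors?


Choose 2 of the 7 doctors and 4 of the other 14 people:
C(7,2)×C(14,4) = 21×1001 = 21021

21021


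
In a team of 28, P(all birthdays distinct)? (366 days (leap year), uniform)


P(all different) = Π(366-i)/366 for i=0..27
= (366/366)×(365/366)×...×(339/366)
= 0.346570

P ≈ 0.3466 ≈ 34.66%


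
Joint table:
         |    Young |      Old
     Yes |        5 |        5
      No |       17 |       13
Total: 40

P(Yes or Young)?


P(Yes∨Young) = P(Yes) + P(Young) - P(Yes∧Young)
= (10 + 22 - 5)/40 = 27/40

P = 27/40 ≈ 67.50%


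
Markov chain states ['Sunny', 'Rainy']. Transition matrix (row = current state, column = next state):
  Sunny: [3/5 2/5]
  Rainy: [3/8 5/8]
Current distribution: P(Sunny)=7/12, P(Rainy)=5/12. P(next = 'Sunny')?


P(next=Sunny) = Σᵢ P(now=i)×P(i→Sunny)
= 7/12×3/5 + 5/12×3/8
= 7/20 + 5/32 = 81/160

P = 81/160 ≈ 0.5062


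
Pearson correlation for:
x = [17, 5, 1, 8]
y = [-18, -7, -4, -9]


n=4, Σx=31, Σy=-38, Σxy=-417, Σx²=379, Σy²=470
r = (4×(-417) - 31×(-38))/√((4×379 - 31²)(4×470 - (-38)²))
= -490/√(555×436) = -490/√241980 ≈ -490/491.9146 ≈ -0.9961

r ≈ -0.9961


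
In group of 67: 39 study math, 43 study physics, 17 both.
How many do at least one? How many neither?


|A∪B| = 39+43-17 = 65
Neither = 67-65 = 2

At least one: 65; Neither: 2


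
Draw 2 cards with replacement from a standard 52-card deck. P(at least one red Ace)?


P(not a red Ace) = 50/52 = 25/26
P(none in 2 draws) = (25/26)^2 = 625/676
P(≥1 red Ace) = 1 - 625/676 = 51/676

P = 51/676 ≈ 7.54%


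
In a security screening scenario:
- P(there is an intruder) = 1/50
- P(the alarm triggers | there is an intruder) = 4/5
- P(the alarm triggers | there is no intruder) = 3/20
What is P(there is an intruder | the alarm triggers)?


Using Bayes' theorem:
P(A|B) = P(B|A)·P(A) / P(B)

P(the alarm triggers) = 4/5 × 1/50 + 3/20 × 49/50
= 2/125 + 147/1000 = 163/1000

P(there is an intruder|the alarm triggers) = (2/125) / (163/1000) = 16/163

P(there is an intruder|the alarm triggers) = 16/163 ≈ 9.82%


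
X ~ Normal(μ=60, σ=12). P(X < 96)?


z = (96-60)/12 = 3.0
P(Z < 3.0) = 0.9987

P(X < 96) ≈ 0.9987


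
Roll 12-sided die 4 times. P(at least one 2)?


P(no 2)^4 = (11/12)^4 = 14641/20736
P(≥1) = 1 - 14641/20736 = 6095/20736

P = 6095/20736 ≈ 29.39%


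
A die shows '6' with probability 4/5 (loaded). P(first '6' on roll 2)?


Geometric: P(X=2) = (1-p)^(k-1)×p = (1/5)^1×4/5 = 4/25

P(X=2) = 4/25 ≈ 16.00%


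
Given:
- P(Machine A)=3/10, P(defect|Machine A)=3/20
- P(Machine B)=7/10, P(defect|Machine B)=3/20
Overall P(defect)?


P(B) = Σ P(B|Aᵢ)×P(Aᵢ)
  3/20×3/10 = 9/200
  3/20×7/10 = 21/200
Sum = 3/20

P(defect) = 3/20 ≈ 15.00%


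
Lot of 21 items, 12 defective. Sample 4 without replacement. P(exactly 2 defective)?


Hypergeometric: C(12,2)×C(9,2)/C(21,4)
= 66×36/5985 = 264/665

P(X=2) = 264/665 ≈ 39.70%


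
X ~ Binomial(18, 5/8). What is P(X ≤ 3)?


P(X ≤ 3) = Σ P(X=i) for i=0..3
P(X=0) = 387420489/18014398509481984
P(X=1) = 5811307335/9007199254740992
P(X=2) = 164653707825/18014398509481984
P(X=3) = 91474282125/1125899906842624
Sum = 205031532123/2251799813685248

P(X ≤ 3) = 205031532123/2251799813685248 ≈ 0.01%


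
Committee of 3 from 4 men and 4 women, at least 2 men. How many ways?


Count by #men:
  2M,1W: C(4,2)×C(4,1)=24
  3M,0W: C(4,3)×C(4,0)=4
Total = 28

28


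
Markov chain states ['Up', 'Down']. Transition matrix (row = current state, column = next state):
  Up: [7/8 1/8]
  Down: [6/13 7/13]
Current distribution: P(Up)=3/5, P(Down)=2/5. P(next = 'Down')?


P(next=Down) = Σᵢ P(now=i)×P(i→Down)
= 3/5×1/8 + 2/5×7/13
= 3/40 + 14/65 = 151/520

P = 151/520 ≈ 0.2904


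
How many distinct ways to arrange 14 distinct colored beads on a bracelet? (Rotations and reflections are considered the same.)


Free circular arrangements: rotations and reflections both identified.
(n-1)!/2 = 13!/2 = 6227020800/2 = 3113510400

3113510400


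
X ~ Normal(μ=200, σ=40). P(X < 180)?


z = (180-200)/40 = -0.5
P(Z < -0.5) = 0.3085

P(X < 180) ≈ 0.3085


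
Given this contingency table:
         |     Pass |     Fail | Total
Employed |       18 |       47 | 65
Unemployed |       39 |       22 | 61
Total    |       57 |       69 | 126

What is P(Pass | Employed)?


P(Pass | Employed) = 18/(18+47) = 18/65

P(Pass|Employed) = 18/65 ≈ 27.69%


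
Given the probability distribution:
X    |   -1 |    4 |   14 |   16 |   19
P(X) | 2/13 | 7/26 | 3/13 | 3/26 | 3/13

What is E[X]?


E[X] = Σ x·P(X=x)
= (-1)×(2/13) + (4)×(7/26) + (14)×(3/13) + (16)×(3/26) + (19)×(3/13)
= 135/13

E[X] = 135/13


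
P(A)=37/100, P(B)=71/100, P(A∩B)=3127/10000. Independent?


P(A)×P(B) = 2627/10000
P(A∩B) = 3127/10000
Not equal → NOT independent

No, not independent


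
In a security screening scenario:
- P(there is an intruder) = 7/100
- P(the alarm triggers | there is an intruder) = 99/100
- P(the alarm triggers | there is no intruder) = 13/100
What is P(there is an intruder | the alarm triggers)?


Using Bayes' theorem:
P(A|B) = P(B|A)·P(A) / P(B)

P(the alarm triggers) = 99/100 × 7/100 + 13/100 × 93/100
= 693/10000 + 1209/10000 = 951/5000

P(there is an intruder|the alarm triggers) = (693/10000) / (951/5000) = 231/634

P(there is an intruder|the alarm triggers) = 231/634 ≈ 36.44%


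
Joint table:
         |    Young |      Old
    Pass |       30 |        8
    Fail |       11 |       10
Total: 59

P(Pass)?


P(Pass) = (30+8)/59 = 38/59

P(Pass) = 38/59 ≈ 64.41%


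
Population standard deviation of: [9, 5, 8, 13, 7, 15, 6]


Mean = 63/7 = 9
  (9-9)²=0
  (5-9)²=16
  (8-9)²=1
  (13-9)²=16
  (7-9)²=4
  (15-9)²=36
  (6-9)²=9
Σ(x-μ)² = 82
σ² = 82/7

σ = √(82/7) ≈ 3.4226


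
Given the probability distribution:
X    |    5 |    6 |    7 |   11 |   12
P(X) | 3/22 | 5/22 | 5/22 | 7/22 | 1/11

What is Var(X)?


E[X] = 181/22
E[X²] = 1635/22
Var(X) = E[X²] - (E[X])² = 1635/22 - 32761/484 = 3209/484

Var(X) = 3209/484 ≈ 6.6302


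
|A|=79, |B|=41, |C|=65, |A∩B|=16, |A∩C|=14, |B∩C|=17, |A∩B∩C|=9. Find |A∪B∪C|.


|A∪B∪C| = 79+41+65-16-14-17+9 = 147

|A∪B∪C| = 147


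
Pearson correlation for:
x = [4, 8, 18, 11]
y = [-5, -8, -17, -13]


n=4, Σx=41, Σy=-43, Σxy=-533, Σx²=525, Σy²=547
r = (4×(-533) - 41×(-43))/√((4×525 - 41²)(4×547 - (-43)²))
= -369/√(419×339) = -369/√142041 ≈ -369/376.8833 ≈ -0.9791

r ≈ -0.9791


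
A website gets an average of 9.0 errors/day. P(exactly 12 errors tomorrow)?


Poisson(λ=9.0): P(X=12) = e^(-λ)×λ^k/k!
= e^(-9.0) × 9.0^12 / 12!
≈ 0.0001234098041 × 282429536481 / 479001600 ≈ 0.072765

P(X=12) ≈ 0.072765 ≈ 7.28%


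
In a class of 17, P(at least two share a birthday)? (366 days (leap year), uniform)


P(all different) = Π(366-i)/366 for i=0..16
= 0.685712
P(match) = 1 - 0.685712 = 0.314288

P ≈ 0.3143 ≈ 31.43%


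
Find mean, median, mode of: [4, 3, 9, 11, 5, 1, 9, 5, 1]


Sorted: [1, 1, 3, 4, 5, 5, 9, 9, 11]
Mean = 48/9 = 16/3
Median = 5
Freq: {4: 1, 3: 1, 9: 2, 11: 1, 5: 2, 1: 2}
Mode: [1, 5, 9]

Mean=16/3, Median=5, Mode=[1, 5, 9]


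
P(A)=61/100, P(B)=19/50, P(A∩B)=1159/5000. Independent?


P(A)×P(B) = 1159/5000
P(A∩B) = 1159/5000
Equal ✓ → Independent

Yes, independent


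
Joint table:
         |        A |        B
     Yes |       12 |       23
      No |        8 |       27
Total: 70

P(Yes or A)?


P(Yes∨A) = P(Yes) + P(A) - P(Yes∧A)
= (35 + 20 - 12)/70 = 43/70

P = 43/70 ≈ 61.43%


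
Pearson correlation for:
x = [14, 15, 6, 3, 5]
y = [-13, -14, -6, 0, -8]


n=5, Σx=43, Σy=-41, Σxy=-468, Σx²=491, Σy²=465
r = (5×(-468) - 43×(-41))/√((5×491 - 43²)(5×465 - (-41)²))
= -577/√(606×644) = -577/√390264 ≈ -577/624.7111 ≈ -0.9236

r ≈ -0.9236


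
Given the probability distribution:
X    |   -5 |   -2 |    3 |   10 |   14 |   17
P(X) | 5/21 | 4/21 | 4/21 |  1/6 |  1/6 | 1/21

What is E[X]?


E[X] = Σ x·P(X=x)
= (-5)×(5/21) + (-2)×(4/21) + (3)×(4/21) + (10)×(1/6) + (14)×(1/6) + (17)×(1/21)
= 80/21

E[X] = 80/21


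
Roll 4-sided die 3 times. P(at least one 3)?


P(no 3)^3 = (3/4)^3 = 27/64
P(≥1) = 1 - 27/64 = 37/64

P = 37/64 ≈ 57.81%


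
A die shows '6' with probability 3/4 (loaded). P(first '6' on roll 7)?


Geometric: P(X=7) = (1-p)^(k-1)×p = (1/4)^6×3/4 = 3/16384

P(X=7) = 3/16384 ≈ 0.02%


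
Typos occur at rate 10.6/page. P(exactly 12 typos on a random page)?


Poisson(λ=10.6): P(X=12) = e^(-λ)×λ^k/k!
= e^(-10.6) × 10.6^12 / 12!
≈ 2.491600973e-05 × 2.01219647184e+12 / 479001600 ≈ 0.104668

P(X=12) ≈ 0.104668 ≈ 10.47%


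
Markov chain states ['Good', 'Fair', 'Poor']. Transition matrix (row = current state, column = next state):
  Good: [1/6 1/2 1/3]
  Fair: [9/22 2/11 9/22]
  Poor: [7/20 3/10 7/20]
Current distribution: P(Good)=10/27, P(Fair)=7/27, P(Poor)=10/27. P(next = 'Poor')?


P(next=Poor) = Σᵢ P(now=i)×P(i→Poor)
= 10/27×1/3 + 7/27×9/22 + 10/27×7/20
= 10/81 + 7/66 + 7/54 = 320/891

P = 320/891 ≈ 0.3591


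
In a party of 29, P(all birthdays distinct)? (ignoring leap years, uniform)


P(all different) = Π(365-i)/365 for i=0..28
= (365/365)×(364/365)×...×(337/365)
= 0.319031

P ≈ 0.3190 ≈ 31.90%


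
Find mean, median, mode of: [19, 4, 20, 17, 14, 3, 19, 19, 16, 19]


Sorted: [3, 4, 14, 16, 17, 19, 19, 19, 19, 20]
Mean = 150/10 = 15
Median = 18
Freq: {19: 4, 4: 1, 20: 1, 17: 1, 14: 1, 3: 1, 16: 1}
Mode: [19]

Mean=15, Median=18, Mode=19


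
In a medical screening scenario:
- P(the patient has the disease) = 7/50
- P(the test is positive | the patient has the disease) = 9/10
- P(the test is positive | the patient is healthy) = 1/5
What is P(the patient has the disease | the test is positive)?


Using Bayes' theorem:
P(A|B) = P(B|A)·P(A) / P(B)

P(the test is positive) = 9/10 × 7/50 + 1/5 × 43/50
= 63/500 + 43/250 = 149/500

P(the patient has the disease|the test is positive) = (63/500) / (149/500) = 63/149

P(the patient has the disease|the test is positive) = 63/149 ≈ 42.28%


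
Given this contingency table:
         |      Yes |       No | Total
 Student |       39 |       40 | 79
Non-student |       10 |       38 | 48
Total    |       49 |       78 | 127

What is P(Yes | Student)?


P(Yes | Student) = 39/(39+40) = 39/79

P(Yes|Student) = 39/79 ≈ 49.37%


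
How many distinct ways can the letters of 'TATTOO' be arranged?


Letters: 6, freq: {'T': 3, 'A': 1, 'O': 2}
6!/(3!×1!×2!) = 720/12 = 60

60


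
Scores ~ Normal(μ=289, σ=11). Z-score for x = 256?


z = (x - μ)/σ = (256 - 289)/11 = -3.0

z = -3.0


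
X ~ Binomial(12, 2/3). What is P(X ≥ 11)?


P(X ≥ 11) = Σ P(X=i) for i=11..12
P(X=11) = 8192/177147
P(X=12) = 4096/531441
Sum = 28672/531441

P(X ≥ 11) = 28672/531441 ≈ 5.40%


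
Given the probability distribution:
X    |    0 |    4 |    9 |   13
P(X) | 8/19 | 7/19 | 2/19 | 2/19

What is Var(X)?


E[X] = 72/19
E[X²] = 612/19
Var(X) = E[X²] - (E[X])² = 612/19 - 5184/361 = 6444/361

Var(X) = 6444/361 ≈ 17.8504


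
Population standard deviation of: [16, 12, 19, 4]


Mean = 51/4
  (16-51/4)²=169/16
  (12-51/4)²=9/16
  (19-51/4)²=625/16
  (4-51/4)²=1225/16
Σ(x-μ)² = 507/4
σ² = (507/4)/4 = 507/16

σ = √(507/16) ≈ 5.6292


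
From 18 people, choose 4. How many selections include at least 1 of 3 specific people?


Complement: C(18,4) - C(15,4) = 3060 - 1365 = 1695

1695


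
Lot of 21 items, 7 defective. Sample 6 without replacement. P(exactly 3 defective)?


Hypergeometric: C(7,3)×C(14,3)/C(21,6)
= 35×364/54264 = 455/1938

P(X=3) = 455/1938 ≈ 23.48%


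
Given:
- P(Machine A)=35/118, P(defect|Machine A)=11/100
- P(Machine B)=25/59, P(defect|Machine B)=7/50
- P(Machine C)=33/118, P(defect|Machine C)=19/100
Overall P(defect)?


P(B) = Σ P(B|Aᵢ)×P(Aᵢ)
  11/100×35/118 = 77/2360
  7/50×25/59 = 7/118
  19/100×33/118 = 627/11800
Sum = 214/1475

P(defect) = 214/1475 ≈ 14.51%


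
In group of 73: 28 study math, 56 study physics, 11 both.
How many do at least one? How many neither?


|A∪B| = 28+56-11 = 73
Neither = 73-73 = 0

At least one: 73; Neither: 0


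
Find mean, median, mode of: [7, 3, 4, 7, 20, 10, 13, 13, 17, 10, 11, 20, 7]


Sorted: [3, 4, 7, 7, 7, 10, 10, 11, 13, 13, 17, 20, 20]
Mean = 142/13
Median = 10
Freq: {7: 3, 3: 1, 4: 1, 20: 2, 10: 2, 13: 2, 17: 1, 11: 1}
Mode: [7]

Mean=142/13, Median=10, Mode=7


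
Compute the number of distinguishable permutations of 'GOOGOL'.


Letters: 6, freq: {'G': 2, 'O': 3, 'L': 1}
6!/(2!×3!×1!) = 720/12 = 60

60


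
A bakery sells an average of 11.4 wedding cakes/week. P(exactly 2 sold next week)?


Poisson(λ=11.4): P(X=2) = e^(-λ)×λ^k/k!
= e^(-11.4) × 11.4^2 / 2!
≈ 1.119548484e-05 × 129.96 / 2 ≈ 0.000727

P(X=2) ≈ 0.000727 ≈ 0.07%
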